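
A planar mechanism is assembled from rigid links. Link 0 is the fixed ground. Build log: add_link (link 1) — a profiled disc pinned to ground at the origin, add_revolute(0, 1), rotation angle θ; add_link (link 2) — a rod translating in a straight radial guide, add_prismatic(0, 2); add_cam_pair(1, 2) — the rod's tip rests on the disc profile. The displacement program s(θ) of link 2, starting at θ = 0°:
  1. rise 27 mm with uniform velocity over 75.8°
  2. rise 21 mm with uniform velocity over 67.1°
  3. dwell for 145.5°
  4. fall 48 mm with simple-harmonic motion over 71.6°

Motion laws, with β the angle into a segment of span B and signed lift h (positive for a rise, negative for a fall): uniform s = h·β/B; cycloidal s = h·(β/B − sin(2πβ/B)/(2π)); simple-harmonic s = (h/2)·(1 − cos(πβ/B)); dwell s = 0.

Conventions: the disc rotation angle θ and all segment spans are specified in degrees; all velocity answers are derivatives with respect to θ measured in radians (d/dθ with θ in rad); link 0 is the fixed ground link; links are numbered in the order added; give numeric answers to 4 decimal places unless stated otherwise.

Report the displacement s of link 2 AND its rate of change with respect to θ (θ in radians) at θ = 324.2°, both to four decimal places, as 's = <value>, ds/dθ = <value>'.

seg 1 [0°–75.8°] uniform, h=27: full span → s += 27 → s = 27.0000
seg 2 [75.8°–142.9°] uniform, h=21: full span → s += 21 → s = 48.0000
seg 3 [142.9°–288.4°] dwell: s stays 48.0000
seg 4 [288.4°–360°] simple-harmonic, h=-48: θ=324.2° here. β=35.8, B=71.6. -48/2·(1 − cos(π·0.5000)) = -24.0000 → s = 24.0000
velocity in seg [288.4°–360°] (simple-harmonic), θ in radians: β = 35.8° = 0.6248 rad, B = 71.6° = 1.2497 rad; ds/dθ = (πh/(2B)) sin(πβ/B) = (π·(-48)/(2·1.2497)) sin(π·0.5000) = -60.335196 mm/rad

s = 24.0000, ds/dθ = -60.3352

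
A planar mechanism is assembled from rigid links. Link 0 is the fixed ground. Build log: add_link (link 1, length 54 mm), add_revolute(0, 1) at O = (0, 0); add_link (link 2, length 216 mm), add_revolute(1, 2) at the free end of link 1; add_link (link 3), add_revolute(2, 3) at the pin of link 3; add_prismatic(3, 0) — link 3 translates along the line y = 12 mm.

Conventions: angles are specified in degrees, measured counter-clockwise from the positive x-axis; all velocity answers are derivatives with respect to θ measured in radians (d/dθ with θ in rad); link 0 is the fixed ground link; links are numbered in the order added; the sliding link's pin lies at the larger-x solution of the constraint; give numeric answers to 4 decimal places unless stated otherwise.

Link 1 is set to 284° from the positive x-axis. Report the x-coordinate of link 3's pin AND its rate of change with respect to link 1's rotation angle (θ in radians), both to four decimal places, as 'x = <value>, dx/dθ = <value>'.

geometry: r = 54 mm, L = 216 mm, e = 12 mm
crank pin P = (r cos θ, r sin θ) = (13.063782, -52.395969)
h = r sin θ − e = -52.395969 − 12 = -64.395969
x = r cos θ + √(L² − h²) = 13.063782 + 206.177494 = 219.241277
dx/dθ = −r sin θ − h·r cos θ/√(L² − h²) (θ in radians; h = -64.395969) = 56.476215

x = 219.2413, dx/dθ = 56.4762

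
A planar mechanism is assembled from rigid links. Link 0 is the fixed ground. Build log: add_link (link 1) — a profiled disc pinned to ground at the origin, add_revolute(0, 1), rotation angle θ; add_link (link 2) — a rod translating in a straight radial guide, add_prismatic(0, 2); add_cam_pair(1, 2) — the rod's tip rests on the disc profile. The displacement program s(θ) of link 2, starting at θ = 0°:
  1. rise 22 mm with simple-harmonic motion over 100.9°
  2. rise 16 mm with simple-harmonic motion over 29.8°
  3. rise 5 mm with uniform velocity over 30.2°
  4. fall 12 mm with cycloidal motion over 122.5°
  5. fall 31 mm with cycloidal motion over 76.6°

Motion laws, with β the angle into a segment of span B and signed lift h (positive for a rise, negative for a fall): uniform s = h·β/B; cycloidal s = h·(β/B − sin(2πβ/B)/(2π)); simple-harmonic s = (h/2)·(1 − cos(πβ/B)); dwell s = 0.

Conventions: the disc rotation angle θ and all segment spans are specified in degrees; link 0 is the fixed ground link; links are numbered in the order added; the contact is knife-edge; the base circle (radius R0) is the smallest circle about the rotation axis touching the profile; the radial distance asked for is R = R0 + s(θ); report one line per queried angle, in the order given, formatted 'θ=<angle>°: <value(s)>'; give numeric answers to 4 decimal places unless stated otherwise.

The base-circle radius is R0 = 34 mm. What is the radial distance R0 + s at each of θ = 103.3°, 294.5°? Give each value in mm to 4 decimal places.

seg 1 [0°–100.9°] simple-harmonic, h=22: full span → s += 22 → s = 22.0000
seg 2 [100.9°–130.7°] simple-harmonic, h=16: θ=103.3° here. β=2.4, B=29.8. 16/2·(1 − cos(π·0.0805)) = 0.2547 → s = 22.2547
seg 2 [100.9°–130.7°] simple-harmonic, h=16: full span → s += 16 → s = 38.0000
seg 3 [130.7°–160.9°] uniform, h=5: full span → s += 5 → s = 43.0000
seg 4 [160.9°–283.4°] cycloidal, h=-12: full span → s += -12 → s = 31.0000
seg 5 [283.4°–360°] cycloidal, h=-31: θ=294.5° here. β=11.1, B=76.6. -31·(0.1449 − sin(2π·0.1449)/(2π)) = -0.5954 → s = 30.4046
θ=103.3°: R = R0 + s = 34 + 22.2547 = 56.2547
θ=294.5°: R = R0 + s = 34 + 30.4046 = 64.4046

θ=103.3°: 56.2547
θ=294.5°: 64.4046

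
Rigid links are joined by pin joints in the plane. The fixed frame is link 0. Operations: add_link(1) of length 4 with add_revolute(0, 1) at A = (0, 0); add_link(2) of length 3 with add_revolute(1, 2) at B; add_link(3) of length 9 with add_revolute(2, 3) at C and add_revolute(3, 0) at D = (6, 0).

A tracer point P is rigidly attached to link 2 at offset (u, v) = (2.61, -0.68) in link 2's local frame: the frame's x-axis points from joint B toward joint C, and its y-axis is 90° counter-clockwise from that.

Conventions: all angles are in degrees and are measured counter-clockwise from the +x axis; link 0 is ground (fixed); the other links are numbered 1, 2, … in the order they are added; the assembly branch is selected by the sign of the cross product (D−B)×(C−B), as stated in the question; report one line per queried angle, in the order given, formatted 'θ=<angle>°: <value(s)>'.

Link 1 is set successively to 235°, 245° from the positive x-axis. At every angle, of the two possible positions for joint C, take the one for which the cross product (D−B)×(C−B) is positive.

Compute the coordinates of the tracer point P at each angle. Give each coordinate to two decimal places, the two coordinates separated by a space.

A=(0,0), D=(6.00,0)
θ=235°: B = A + 4.00·(cos235°, sin235°) = (-2.2943, -3.2766)
θ=235°: |BD| = 8.9181
θ=235°: circle(B,3.00) ∩ circle(D,9.00): a=0.4223, h=2.9701
θ=235°:   candidates: C₊=(-2.9928,-0.3591) cross=26.488; C₋=(-0.8103,-5.8839) cross=-26.488
θ=235°:   branch + wants cross > 0 → take C=(-2.9928,-0.3591) (cross=26.488)
θ=235°: ex = (C−B)/|BC| = (-0.2328,0.9725); ey = (-0.9725,-0.2328)
θ=235°: P = B + 2.61·ex + -0.68·ey = (-2.2407,-0.5800)
θ=245°: B = A + 4.00·(cos245°, sin245°) = (-1.6905, -3.6252)
θ=245°: |BD| = 8.5021
θ=245°: circle(B,3.00) ∩ circle(D,9.00): a=0.0168, h=3.0000
θ=245°:   candidates: C₊=(-2.9544,-0.9045) cross=25.506; C₋=(-0.3961,-6.3316) cross=-25.506
θ=245°:   branch + wants cross > 0 → take C=(-2.9544,-0.9045) (cross=25.506)
θ=245°: ex = (C−B)/|BC| = (-0.4213,0.9069); ey = (-0.9069,-0.4213)
θ=245°: P = B + 2.61·ex + -0.68·ey = (-2.1734,-0.9717)

θ=235°: -2.24 -0.58
θ=245°: -2.17 -0.97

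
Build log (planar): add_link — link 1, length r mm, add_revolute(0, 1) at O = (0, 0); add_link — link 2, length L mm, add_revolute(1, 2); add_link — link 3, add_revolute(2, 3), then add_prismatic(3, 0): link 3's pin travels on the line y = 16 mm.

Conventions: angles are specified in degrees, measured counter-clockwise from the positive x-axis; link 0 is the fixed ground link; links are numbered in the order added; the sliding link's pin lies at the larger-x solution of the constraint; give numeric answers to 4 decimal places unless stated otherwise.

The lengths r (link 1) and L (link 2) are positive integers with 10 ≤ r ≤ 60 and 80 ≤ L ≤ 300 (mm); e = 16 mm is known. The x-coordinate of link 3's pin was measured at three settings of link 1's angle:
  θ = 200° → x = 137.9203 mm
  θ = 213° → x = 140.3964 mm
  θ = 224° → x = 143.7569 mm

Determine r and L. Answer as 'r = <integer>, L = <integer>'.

constraint per measurement: (x − r cos θ)² + (r sin θ − e)² = L²
subtracting the θ₁ and θ₂ equations cancels the r² and L² terms:
r = (x₁² − x₂²) / (2[(x₁cos θ₁ + e sin θ₁) − (x₂cos θ₂ + e sin θ₂)]) = 39.9990 → r = 40
L² = (x₁ − r cos θ₁)² + (r sin θ₁ − e)² = 31684.0100 → L = 178.0000 → L = 178
check at θ₃=224°: x = 143.7569 (printed 143.7569) ✓

r = 40, L = 178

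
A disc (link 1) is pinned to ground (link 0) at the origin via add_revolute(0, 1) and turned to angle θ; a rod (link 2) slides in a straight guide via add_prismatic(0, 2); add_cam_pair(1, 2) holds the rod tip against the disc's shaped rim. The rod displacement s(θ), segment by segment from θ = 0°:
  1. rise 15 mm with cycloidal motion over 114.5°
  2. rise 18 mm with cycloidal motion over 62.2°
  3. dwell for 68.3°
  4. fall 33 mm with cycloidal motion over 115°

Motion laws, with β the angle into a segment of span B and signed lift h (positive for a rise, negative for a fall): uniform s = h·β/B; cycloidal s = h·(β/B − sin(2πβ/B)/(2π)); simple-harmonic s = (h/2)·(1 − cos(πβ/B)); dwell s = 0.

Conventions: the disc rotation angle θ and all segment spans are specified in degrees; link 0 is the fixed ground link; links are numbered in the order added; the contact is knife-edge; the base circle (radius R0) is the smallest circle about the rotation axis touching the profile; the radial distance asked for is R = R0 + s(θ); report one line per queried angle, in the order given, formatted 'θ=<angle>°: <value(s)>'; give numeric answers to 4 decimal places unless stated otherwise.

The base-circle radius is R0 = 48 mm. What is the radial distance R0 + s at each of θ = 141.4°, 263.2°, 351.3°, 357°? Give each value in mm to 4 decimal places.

segment 1 (0° to 114.5°, cycloidal, h = 15) is passed completely: s = 0.0000 + (15) = 15.0000
θ = 141.4° falls in segment 2 (114.5° to 176.7°, cycloidal, h = 18): β = 141.4 − 114.5 = 26.9°, B = 62.2°; Δs = 18·(0.4325 − sin(2π·0.4325)/(2π)) = 6.6053; s = 15.0000 + 6.6053 = 21.6053
segment 2 (114.5° to 176.7°, cycloidal, h = 18) is passed completely: s = 15.0000 + (18) = 33.0000
segment 3 (176.7° to 245°, dwell): s unchanged at 33.0000
θ = 263.2° falls in segment 4 (245° to 360°, cycloidal, h = -33): β = 263.2 − 245 = 18.2°, B = 115°; Δs = -33·(0.1583 − sin(2π·0.1583)/(2π)) = -0.8191; s = 33.0000 − 0.8191 = 32.1809
θ = 351.3° falls in segment 4 (245° to 360°, cycloidal, h = -33): β = 351.3 − 245 = 106.3°, B = 115°; Δs = -33·(0.9243 − sin(2π·0.9243)/(2π)) = -32.9070; s = 33.0000 − 32.9070 = 0.0930
θ = 357° falls in segment 4 (245° to 360°, cycloidal, h = -33): β = 357 − 245 = 112°, B = 115°; Δs = -33·(0.9739 − sin(2π·0.9739)/(2π)) = -32.9962; s = 33.0000 − 32.9962 = 0.0038
θ=141.4°: R = R0 + s = 48 + 21.6053 = 69.6053
θ=263.2°: R = R0 + s = 48 + 32.1809 = 80.1809
θ=351.3°: R = R0 + s = 48 + 0.0930 = 48.0930
θ=357°: R = R0 + s = 48 + 0.0038 = 48.0038

θ=141.4°: 69.6053
θ=263.2°: 80.1809
θ=351.3°: 48.0930
θ=357°: 48.0038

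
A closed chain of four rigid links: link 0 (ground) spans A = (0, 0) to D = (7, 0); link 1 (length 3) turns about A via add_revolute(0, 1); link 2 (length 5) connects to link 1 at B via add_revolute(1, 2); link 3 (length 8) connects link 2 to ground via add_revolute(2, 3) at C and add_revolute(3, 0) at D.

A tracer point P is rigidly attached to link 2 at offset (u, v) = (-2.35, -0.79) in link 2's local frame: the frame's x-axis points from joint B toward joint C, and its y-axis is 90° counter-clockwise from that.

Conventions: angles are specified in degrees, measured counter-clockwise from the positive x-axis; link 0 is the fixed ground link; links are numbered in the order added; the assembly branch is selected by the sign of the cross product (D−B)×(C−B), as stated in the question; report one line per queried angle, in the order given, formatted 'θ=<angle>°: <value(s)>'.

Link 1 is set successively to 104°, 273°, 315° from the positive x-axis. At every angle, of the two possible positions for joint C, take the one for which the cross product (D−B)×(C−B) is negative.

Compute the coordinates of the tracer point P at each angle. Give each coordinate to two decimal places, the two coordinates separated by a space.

A=(0,0), D=(7.00,0)
θ=104°: B = A + 3.00·(cos104°, sin104°) = (-0.7258, 2.9109)
θ=104°: |BD| = 8.2560
θ=104°: circle(B,5.00) ∩ circle(D,8.00): a=1.7660, h=4.6777
θ=104°:   candidates: C₊=(2.5761,6.6655) cross=38.619; C₋=(-0.7224,-2.0891) cross=-38.619
θ=104°:   branch - wants cross < 0 → take C=(-0.7224,-2.0891) (cross=-38.619)
θ=104°: ex = (C−B)/|BC| = (0.0007,-1.0000); ey = (1.0000,0.0007)
θ=104°: P = B + -2.35·ex + -0.79·ey = (-1.5173,5.2604)
θ=273°: B = A + 3.00·(cos273°, sin273°) = (0.1570, -2.9959)
θ=273°: |BD| = 7.4701
θ=273°: circle(B,5.00) ∩ circle(D,8.00): a=1.1246, h=4.8719
θ=273°:   candidates: C₊=(-0.7667,1.9181) cross=36.393; C₋=(3.1411,-7.0078) cross=-36.393
θ=273°:   branch - wants cross < 0 → take C=(3.1411,-7.0078) (cross=-36.393)
θ=273°: ex = (C−B)/|BC| = (0.5968,-0.8024); ey = (0.8024,0.5968)
θ=273°: P = B + -2.35·ex + -0.79·ey = (-1.8794,-1.5818)
θ=315°: B = A + 3.00·(cos315°, sin315°) = (2.1213, -2.1213)
θ=315°: |BD| = 5.3199
θ=315°: circle(B,5.00) ∩ circle(D,8.00): a=-1.0055, h=4.8979
θ=315°:   candidates: C₊=(-0.7538,1.9694) cross=26.056; C₋=(3.1522,-7.0139) cross=-26.056
θ=315°:   branch - wants cross < 0 → take C=(3.1522,-7.0139) (cross=-26.056)
θ=315°: ex = (C−B)/|BC| = (0.2062,-0.9785); ey = (0.9785,0.2062)
θ=315°: P = B + -2.35·ex + -0.79·ey = (0.8638,0.0153)

θ=104°: -1.52 5.26
θ=273°: -1.88 -1.58
θ=315°: 0.86 0.02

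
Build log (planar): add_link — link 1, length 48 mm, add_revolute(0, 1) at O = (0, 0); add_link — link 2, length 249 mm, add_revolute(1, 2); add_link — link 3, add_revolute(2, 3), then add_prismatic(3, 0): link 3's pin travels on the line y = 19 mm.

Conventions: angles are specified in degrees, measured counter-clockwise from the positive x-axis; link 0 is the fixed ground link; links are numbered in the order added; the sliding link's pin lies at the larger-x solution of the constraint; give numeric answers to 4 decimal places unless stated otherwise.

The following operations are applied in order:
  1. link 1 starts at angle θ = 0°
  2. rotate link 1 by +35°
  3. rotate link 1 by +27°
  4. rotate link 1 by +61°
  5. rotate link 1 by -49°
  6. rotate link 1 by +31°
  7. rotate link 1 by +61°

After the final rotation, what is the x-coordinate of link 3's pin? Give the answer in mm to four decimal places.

geometry: r = 48 mm, L = 249 mm, e = 19 mm; θ starts at 0°
rotate link 1 by +35°: θ ← 0° +35° = 35°
rotate link 1 by +27°: θ ← 35° +27° = 62°
rotate link 1 by +61°: θ ← 62° +61° = 123°
rotate link 1 by -49°: θ ← 123° -49° = 74°
rotate link 1 by +31°: θ ← 74° +31° = 105°
rotate link 1 by +61°: θ ← 105° +61° = 166°
crank pin P = (r cos θ, r sin θ) = (-46.574195, 11.612251)
h = r sin θ − e = 11.612251 − 19 = -7.387749
x = r cos θ + √(L² − h²) = -46.574195 + 248.890380 = 202.316185

202.3162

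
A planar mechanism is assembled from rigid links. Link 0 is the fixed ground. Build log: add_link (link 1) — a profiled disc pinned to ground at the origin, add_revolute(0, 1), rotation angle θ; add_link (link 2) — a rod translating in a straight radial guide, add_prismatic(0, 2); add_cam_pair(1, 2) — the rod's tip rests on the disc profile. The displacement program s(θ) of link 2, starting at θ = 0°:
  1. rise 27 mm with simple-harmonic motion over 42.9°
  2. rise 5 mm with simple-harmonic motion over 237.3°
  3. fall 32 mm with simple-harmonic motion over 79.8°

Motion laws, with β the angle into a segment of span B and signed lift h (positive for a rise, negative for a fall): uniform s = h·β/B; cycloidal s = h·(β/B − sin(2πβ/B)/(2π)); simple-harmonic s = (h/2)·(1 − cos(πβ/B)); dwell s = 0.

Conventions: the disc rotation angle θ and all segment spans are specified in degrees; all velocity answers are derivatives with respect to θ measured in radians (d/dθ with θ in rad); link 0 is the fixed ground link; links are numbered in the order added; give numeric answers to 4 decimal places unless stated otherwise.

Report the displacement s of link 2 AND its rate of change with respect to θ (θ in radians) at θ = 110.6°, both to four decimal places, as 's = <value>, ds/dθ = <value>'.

seg 1 [0°–42.9°] simple-harmonic, h=27: full span → s += 27 → s = 27.0000
seg 2 [42.9°–280.2°] simple-harmonic, h=5: θ=110.6° here. β=67.7, B=237.3. 5/2·(1 − cos(π·0.2853)) = 0.9387 → s = 27.9387
velocity in seg [42.9°–280.2°] (simple-harmonic), θ in radians: β = 67.7° = 1.1816 rad, B = 237.3° = 4.1417 rad; ds/dθ = (πh/(2B)) sin(πβ/B) = (π·5/(2·4.1417)) sin(π·0.2853) = 1.481047 mm/rad

s = 27.9387, ds/dθ = 1.4810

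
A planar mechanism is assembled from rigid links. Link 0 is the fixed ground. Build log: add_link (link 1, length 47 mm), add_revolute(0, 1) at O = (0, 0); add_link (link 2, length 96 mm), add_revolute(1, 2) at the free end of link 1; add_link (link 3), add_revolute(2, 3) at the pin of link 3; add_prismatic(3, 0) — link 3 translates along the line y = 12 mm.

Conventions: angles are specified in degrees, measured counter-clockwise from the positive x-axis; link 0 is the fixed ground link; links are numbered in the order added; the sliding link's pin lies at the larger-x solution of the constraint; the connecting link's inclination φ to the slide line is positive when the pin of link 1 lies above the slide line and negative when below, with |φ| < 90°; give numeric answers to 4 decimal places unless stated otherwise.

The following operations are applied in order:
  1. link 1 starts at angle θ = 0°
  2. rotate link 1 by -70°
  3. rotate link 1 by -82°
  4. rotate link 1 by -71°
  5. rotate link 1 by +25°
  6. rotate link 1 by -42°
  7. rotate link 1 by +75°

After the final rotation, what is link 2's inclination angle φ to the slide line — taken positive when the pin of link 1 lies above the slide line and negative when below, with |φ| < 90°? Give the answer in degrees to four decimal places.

geometry: r = 47 mm, L = 96 mm, e = 12 mm; θ starts at 0°
rotate link 1 by -70°: θ ← 0° -70° = -70°
rotate link 1 by -82°: θ ← -70° -82° = -152°
rotate link 1 by -71°: θ ← -152° -71° = -223°
rotate link 1 by +25°: θ ← -223° +25° = -198°
rotate link 1 by -42°: θ ← -198° -42° = -240°
rotate link 1 by +75°: θ ← -240° +75° = -165°
h = r sin θ − e = -12.164495 − 12 = -24.164495
sin φ = h / L = -24.164495 / 96 = -0.25171349
φ = arcsin(-0.25171349) = -14.578931°

-14.5789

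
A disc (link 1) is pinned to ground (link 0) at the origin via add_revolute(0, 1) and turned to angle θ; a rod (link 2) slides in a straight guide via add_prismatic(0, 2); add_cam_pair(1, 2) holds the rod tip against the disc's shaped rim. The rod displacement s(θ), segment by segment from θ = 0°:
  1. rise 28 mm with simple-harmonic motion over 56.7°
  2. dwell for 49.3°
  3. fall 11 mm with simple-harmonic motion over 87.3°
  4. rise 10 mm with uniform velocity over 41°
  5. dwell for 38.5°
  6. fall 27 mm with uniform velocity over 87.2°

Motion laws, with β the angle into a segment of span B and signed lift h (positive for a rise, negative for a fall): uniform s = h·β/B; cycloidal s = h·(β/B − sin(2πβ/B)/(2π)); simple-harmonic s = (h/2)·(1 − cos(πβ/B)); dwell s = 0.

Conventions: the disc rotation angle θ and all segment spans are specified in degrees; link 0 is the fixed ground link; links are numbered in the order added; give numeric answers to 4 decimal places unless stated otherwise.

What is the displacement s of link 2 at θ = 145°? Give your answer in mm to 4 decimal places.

segment 1 (0° to 56.7°, simple-harmonic, h = 28) is passed completely: s = 0.0000 + (28) = 28.0000
segment 2 (56.7° to 106°, dwell): s unchanged at 28.0000
θ = 145° falls in segment 3 (106° to 193.3°, simple-harmonic, h = -11): β = 145 − 106 = 39°, B = 87.3°; Δs = -11/2·(1 − cos(π·0.4467)) = -4.5839; s = 28.0000 − 4.5839 = 23.4161

23.4161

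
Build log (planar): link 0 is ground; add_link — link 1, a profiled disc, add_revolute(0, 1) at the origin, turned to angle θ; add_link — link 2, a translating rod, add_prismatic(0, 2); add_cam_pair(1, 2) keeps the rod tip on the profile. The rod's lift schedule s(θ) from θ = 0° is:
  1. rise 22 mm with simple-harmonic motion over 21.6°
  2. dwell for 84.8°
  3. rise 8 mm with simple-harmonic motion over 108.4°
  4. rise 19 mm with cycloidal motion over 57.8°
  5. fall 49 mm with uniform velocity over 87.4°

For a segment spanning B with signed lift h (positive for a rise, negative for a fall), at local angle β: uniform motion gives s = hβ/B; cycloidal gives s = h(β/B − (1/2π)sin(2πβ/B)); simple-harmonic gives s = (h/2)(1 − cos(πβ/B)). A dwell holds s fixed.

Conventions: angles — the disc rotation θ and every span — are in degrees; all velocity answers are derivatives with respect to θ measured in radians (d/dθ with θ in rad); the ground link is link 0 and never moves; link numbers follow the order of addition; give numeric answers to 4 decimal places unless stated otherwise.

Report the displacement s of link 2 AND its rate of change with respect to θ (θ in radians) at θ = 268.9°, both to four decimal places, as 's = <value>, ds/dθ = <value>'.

seg 1 [0°–21.6°] simple-harmonic, h=22: full span → s += 22 → s = 22.0000
seg 2 [21.6°–106.4°] dwell: s stays 22.0000
seg 3 [106.4°–214.8°] simple-harmonic, h=8: full span → s += 8 → s = 30.0000
seg 4 [214.8°–272.6°] cycloidal, h=19: θ=268.9° here. β=54.1, B=57.8. 19·(0.9360 − sin(2π·0.9360)/(2π)) = 18.9675 → s = 48.9675
velocity in seg [214.8°–272.6°] (cycloidal), θ in radians: β = 54.1° = 0.9442 rad, B = 57.8° = 1.0088 rad; ds/dθ = (h/B)(1 − cos(2πβ/B)) = (19/1.0088)(1 − cos(2π·0.9360)) = 1.503015 mm/rad

s = 48.9675, ds/dθ = 1.5030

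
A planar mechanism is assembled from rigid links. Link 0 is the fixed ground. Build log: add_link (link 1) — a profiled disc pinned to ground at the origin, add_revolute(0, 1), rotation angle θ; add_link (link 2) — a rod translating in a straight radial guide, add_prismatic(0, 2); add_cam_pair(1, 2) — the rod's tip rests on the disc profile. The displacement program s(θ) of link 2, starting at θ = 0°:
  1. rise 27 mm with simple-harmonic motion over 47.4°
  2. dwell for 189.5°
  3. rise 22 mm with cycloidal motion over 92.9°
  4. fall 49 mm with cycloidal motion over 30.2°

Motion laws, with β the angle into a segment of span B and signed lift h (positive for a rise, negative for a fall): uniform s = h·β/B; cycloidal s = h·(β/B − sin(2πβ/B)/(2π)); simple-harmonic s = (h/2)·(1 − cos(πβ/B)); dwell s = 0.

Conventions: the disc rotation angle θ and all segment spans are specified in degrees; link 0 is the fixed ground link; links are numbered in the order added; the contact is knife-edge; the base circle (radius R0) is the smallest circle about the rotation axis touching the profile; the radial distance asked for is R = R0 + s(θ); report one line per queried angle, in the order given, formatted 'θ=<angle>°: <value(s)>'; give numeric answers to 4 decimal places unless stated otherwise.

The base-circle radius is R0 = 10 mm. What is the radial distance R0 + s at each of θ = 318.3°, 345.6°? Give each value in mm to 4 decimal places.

seg 1 [0°–47.4°] simple-harmonic, h=27: full span → s += 27 → s = 27.0000
seg 2 [47.4°–236.9°] dwell: s stays 27.0000
seg 3 [236.9°–329.8°] cycloidal, h=22: θ=318.3° here. β=81.4, B=92.9. 22·(0.8762 − sin(2π·0.8762)/(2π)) = 21.7336 → s = 48.7336
seg 3 [236.9°–329.8°] cycloidal, h=22: full span → s += 22 → s = 49.0000
seg 4 [329.8°–360°] cycloidal, h=-49: θ=345.6° here. β=15.8, B=30.2. -49·(0.5232 − sin(2π·0.5232)/(2π)) = -26.7675 → s = 22.2325
θ=318.3°: R = R0 + s = 10 + 48.7336 = 58.7336
θ=345.6°: R = R0 + s = 10 + 22.2325 = 32.2325

θ=318.3°: 58.7336
θ=345.6°: 32.2325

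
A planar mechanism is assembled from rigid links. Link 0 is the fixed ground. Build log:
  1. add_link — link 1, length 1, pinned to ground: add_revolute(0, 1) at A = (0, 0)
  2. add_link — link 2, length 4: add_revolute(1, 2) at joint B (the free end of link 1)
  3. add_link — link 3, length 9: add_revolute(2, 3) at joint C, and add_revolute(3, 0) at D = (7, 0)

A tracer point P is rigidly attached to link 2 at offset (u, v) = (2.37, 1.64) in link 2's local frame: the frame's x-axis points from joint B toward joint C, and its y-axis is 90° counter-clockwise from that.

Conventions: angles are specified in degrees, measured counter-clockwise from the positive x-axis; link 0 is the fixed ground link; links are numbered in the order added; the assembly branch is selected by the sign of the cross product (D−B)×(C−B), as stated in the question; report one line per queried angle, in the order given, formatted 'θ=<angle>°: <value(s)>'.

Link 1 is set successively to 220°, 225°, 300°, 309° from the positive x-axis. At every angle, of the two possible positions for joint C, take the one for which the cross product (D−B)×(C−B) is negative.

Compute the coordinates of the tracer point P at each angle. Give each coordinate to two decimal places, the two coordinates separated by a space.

A=(0,0), D=(7.00,0)
θ=220°: B = A + 1.00·(cos220°, sin220°) = (-0.7660, -0.6428)
θ=220°: |BD| = 7.7926
θ=220°: circle(B,4.00) ∩ circle(D,9.00): a=-0.2743, h=3.9906
θ=220°:   candidates: C₊=(-1.3686,3.3116) cross=31.097; C₋=(-0.7103,-4.6424) cross=-31.097
θ=220°:   branch - wants cross < 0 → take C=(-0.7103,-4.6424) (cross=-31.097)
θ=220°: ex = (C−B)/|BC| = (0.0139,-0.9999); ey = (0.9999,0.0139)
θ=220°: P = B + 2.37·ex + 1.64·ey = (0.9068,-2.9897)
θ=225°: B = A + 1.00·(cos225°, sin225°) = (-0.7071, -0.7071)
θ=225°: |BD| = 7.7395
θ=225°: circle(B,4.00) ∩ circle(D,9.00): a=-0.3295, h=3.9864
θ=225°:   candidates: C₊=(-1.3995,3.2325) cross=30.853; C₋=(-0.6710,-4.7069) cross=-30.853
θ=225°:   branch - wants cross < 0 → take C=(-0.6710,-4.7069) (cross=-30.853)
θ=225°: ex = (C−B)/|BC| = (0.0090,-1.0000); ey = (1.0000,0.0090)
θ=225°: P = B + 2.37·ex + 1.64·ey = (0.9542,-3.0622)
θ=300°: B = A + 1.00·(cos300°, sin300°) = (0.5000, -0.8660)
θ=300°: |BD| = 6.5574
θ=300°: circle(B,4.00) ∩ circle(D,9.00): a=-1.6775, h=3.6313
θ=300°:   candidates: C₊=(-1.6424,2.5119) cross=23.812; C₋=(-0.6832,-4.6870) cross=-23.812
θ=300°:   branch - wants cross < 0 → take C=(-0.6832,-4.6870) (cross=-23.812)
θ=300°: ex = (C−B)/|BC| = (-0.2958,-0.9552); ey = (0.9552,-0.2958)
θ=300°: P = B + 2.37·ex + 1.64·ey = (1.3656,-3.6151)
θ=309°: B = A + 1.00·(cos309°, sin309°) = (0.6293, -0.7771)
θ=309°: |BD| = 6.4179
θ=309°: circle(B,4.00) ∩ circle(D,9.00): a=-1.8550, h=3.5439
θ=309°:   candidates: C₊=(-1.6412,2.5160) cross=22.744; C₋=(-0.7829,-4.5196) cross=-22.744
θ=309°:   branch - wants cross < 0 → take C=(-0.7829,-4.5196) (cross=-22.744)
θ=309°: ex = (C−B)/|BC| = (-0.3531,-0.9356); ey = (0.9356,-0.3531)
θ=309°: P = B + 2.37·ex + 1.64·ey = (1.3270,-3.5735)

θ=220°: 0.91 -2.99
θ=225°: 0.95 -3.06
θ=300°: 1.37 -3.62
θ=309°: 1.33 -3.57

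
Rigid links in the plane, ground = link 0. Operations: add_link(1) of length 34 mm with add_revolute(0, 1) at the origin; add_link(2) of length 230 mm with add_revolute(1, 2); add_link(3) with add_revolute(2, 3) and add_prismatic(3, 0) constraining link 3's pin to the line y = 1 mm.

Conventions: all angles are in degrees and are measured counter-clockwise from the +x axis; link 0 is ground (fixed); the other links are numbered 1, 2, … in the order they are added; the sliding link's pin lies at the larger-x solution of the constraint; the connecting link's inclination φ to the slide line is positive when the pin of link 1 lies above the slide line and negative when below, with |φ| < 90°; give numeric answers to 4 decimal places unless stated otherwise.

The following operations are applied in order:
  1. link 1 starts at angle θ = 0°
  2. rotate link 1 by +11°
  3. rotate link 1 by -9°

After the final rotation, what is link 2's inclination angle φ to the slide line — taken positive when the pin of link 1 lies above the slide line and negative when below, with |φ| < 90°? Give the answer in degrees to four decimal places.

geometry: r = 34 mm, L = 230 mm, e = 1 mm; θ starts at 0°
rotate link 1 by +11°: θ ← 0° +11° = 11°
rotate link 1 by -9°: θ ← 11° -9° = 2°
h = r sin θ − e = 1.186583 − 1 = 0.186583
sin φ = h / L = 0.186583 / 230 = 0.00081123
φ = arcsin(0.00081123) = 0.046480°

0.0465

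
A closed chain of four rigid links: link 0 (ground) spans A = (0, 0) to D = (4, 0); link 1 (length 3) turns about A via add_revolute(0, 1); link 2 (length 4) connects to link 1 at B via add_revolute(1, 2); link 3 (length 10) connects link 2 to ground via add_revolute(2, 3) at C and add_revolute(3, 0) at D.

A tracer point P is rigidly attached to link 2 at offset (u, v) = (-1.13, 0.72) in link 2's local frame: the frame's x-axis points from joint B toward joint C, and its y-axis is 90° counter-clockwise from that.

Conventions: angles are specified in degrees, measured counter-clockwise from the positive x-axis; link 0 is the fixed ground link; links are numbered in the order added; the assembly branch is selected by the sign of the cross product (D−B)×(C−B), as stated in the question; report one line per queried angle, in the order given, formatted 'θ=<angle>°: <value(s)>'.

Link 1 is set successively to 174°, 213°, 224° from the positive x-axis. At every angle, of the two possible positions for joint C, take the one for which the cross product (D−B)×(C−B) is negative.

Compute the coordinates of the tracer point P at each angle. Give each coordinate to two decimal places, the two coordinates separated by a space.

A=(0,0), D=(4.00,0)
θ=174°: B = A + 3.00·(cos174°, sin174°) = (-2.9836, 0.3136)
θ=174°: |BD| = 6.9906
θ=174°: circle(B,4.00) ∩ circle(D,10.00): a=-2.5128, h=3.1122
θ=174°:   candidates: C₊=(-5.3542,3.5354) cross=21.756; C₋=(-5.6334,-2.6828) cross=-21.756
θ=174°:   branch - wants cross < 0 → take C=(-5.6334,-2.6828) (cross=-21.756)
θ=174°: ex = (C−B)/|BC| = (-0.6625,-0.7491); ey = (0.7491,-0.6625)
θ=174°: P = B + -1.13·ex + 0.72·ey = (-1.6956,0.6831)
θ=213°: B = A + 3.00·(cos213°, sin213°) = (-2.5160, -1.6339)
θ=213°: |BD| = 6.7177
θ=213°: circle(B,4.00) ∩ circle(D,10.00): a=-2.8932, h=2.7621
θ=213°:   candidates: C₊=(-5.9942,0.3415) cross=18.555; C₋=(-4.6505,-5.0168) cross=-18.555
θ=213°:   branch - wants cross < 0 → take C=(-4.6505,-5.0168) (cross=-18.555)
θ=213°: ex = (C−B)/|BC| = (-0.5336,-0.8457); ey = (0.8457,-0.5336)
θ=213°: P = B + -1.13·ex + 0.72·ey = (-1.3041,-1.0625)
θ=224°: B = A + 3.00·(cos224°, sin224°) = (-2.1580, -2.0840)
θ=224°: |BD| = 6.5011
θ=224°: circle(B,4.00) ∩ circle(D,10.00): a=-3.2099, h=2.3867
θ=224°:   candidates: C₊=(-5.9636,-0.8522) cross=15.516; C₋=(-4.4335,-5.3737) cross=-15.516
θ=224°:   branch - wants cross < 0 → take C=(-4.4335,-5.3737) (cross=-15.516)
θ=224°: ex = (C−B)/|BC| = (-0.5689,-0.8224); ey = (0.8224,-0.5689)
θ=224°: P = B + -1.13·ex + 0.72·ey = (-0.9231,-1.5642)

θ=174°: -1.70 0.68
θ=213°: -1.30 -1.06
θ=224°: -0.92 -1.56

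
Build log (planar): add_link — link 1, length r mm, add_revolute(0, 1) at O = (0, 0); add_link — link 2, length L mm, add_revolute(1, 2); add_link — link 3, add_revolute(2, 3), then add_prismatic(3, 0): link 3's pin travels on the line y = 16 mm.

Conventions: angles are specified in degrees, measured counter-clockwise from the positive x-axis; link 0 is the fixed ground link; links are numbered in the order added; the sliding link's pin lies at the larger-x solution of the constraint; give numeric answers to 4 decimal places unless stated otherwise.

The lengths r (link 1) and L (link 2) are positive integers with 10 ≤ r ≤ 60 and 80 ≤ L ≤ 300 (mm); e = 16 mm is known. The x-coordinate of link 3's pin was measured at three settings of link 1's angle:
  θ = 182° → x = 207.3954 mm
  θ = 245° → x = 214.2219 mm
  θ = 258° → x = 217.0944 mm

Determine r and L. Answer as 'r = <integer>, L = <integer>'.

constraint per measurement: (x − r cos θ)² + (r sin θ − e)² = L²
subtracting the θ₁ and θ₂ equations cancels the r² and L² terms:
r = (x₁² − x₂²) / (2[(x₁cos θ₁ + e sin θ₁) − (x₂cos θ₂ + e sin θ₂)]) = 13.9999 → r = 14
L² = (x₁ − r cos θ₁)² + (r sin θ₁ − e)² = 49284.0206 → L = 222.0000 → L = 222
check at θ₃=258°: x = 217.0944 (printed 217.0944) ✓

r = 14, L = 222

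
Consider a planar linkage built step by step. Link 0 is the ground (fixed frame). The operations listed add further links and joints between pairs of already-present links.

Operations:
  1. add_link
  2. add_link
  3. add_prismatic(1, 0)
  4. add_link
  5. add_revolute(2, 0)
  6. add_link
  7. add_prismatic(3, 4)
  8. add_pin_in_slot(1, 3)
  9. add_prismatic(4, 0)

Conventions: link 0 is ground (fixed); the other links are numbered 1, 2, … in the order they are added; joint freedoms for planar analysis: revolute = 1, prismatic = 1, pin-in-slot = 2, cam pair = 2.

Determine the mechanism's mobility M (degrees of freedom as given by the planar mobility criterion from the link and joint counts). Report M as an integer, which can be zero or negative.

link 0 = ground. State L|J1|J2 = 1|0|0
+link1  2|0|0
+link2  3|0|0
P(1,0) f=1→J1  3|1|0
+link3  4|1|0
R(2,0) f=1→J1  4|2|0
+link4  5|2|0
P(3,4) f=1→J1  5|3|0
PS(1,3) f=2→J2  5|3|1
P(4,0) f=1→J1  5|4|1
M = 3(5−1)−2·4−1 = 12−8−1 = 3

M = 3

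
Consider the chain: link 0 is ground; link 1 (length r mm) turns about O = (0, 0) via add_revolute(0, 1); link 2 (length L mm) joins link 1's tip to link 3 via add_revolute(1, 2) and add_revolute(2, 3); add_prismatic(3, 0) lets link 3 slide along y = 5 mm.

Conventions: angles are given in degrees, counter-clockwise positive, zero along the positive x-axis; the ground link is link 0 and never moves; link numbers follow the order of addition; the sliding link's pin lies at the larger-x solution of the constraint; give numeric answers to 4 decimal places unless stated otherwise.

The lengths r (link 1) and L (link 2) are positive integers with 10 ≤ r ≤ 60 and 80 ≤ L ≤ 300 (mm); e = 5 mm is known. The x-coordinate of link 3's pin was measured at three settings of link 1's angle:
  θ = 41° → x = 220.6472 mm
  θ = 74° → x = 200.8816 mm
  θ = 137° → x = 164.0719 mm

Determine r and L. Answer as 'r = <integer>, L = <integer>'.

constraint per measurement: (x − r cos θ)² + (r sin θ − e)² = L²
subtracting the θ₁ and θ₂ equations cancels the r² and L² terms:
r = (x₁² − x₂²) / (2[(x₁cos θ₁ + e sin θ₁) − (x₂cos θ₂ + e sin θ₂)]) = 38.0002 → r = 38
L² = (x₁ − r cos θ₁)² + (r sin θ₁ − e)² = 37249.0182 → L = 193.0000 → L = 193
check at θ₃=137°: x = 164.0719 (printed 164.0719) ✓

r = 38, L = 193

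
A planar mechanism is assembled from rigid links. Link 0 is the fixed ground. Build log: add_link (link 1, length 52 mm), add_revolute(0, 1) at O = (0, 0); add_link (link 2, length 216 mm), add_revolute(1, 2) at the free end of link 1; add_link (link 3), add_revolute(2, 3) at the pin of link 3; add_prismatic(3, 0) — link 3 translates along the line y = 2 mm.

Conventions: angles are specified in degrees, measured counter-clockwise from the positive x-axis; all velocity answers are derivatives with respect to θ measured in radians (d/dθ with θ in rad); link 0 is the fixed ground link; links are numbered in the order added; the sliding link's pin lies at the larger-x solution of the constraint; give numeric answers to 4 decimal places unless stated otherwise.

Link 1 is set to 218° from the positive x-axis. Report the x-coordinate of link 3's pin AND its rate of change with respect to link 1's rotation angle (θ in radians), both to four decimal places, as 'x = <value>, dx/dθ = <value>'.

geometry: r = 52 mm, L = 216 mm, e = 2 mm
crank pin P = (r cos θ, r sin θ) = (-40.976559, -32.014397)
h = r sin θ − e = -32.014397 − 2 = -34.014397
x = r cos θ + √(L² − h²) = -40.976559 + 213.304995 = 172.328436
dx/dθ = −r sin θ − h·r cos θ/√(L² − h²) (θ in radians; h = -34.014397) = 25.480124

x = 172.3284, dx/dθ = 25.4801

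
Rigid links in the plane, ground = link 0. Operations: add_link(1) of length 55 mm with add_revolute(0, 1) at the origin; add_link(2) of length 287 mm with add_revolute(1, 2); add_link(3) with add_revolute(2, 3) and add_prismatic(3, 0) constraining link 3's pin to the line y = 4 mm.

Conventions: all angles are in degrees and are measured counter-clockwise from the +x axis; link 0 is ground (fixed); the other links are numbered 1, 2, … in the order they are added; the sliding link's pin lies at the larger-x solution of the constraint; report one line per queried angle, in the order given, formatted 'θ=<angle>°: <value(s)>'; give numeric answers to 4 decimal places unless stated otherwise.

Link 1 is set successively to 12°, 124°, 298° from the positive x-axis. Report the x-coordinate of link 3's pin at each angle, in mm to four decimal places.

geometry: r = 55 mm, L = 287 mm, e = 4 mm
θ=12°: crank pin P = (r cos θ, r sin θ) = (53.798118, 11.435143)
θ=12°: h = r sin θ − e = 11.435143 − 4 = 7.435143
θ=12°: x = r cos θ + √(L² − h²) = 53.798118 + 286.903675 = 340.701793
θ=124°: crank pin P = (r cos θ, r sin θ) = (-30.755610, 45.597066)
θ=124°: h = r sin θ − e = 45.597066 − 4 = 41.597066
θ=124°: x = r cos θ + √(L² − h²) = -30.755610 + 283.969513 = 253.213903
θ=298°: crank pin P = (r cos θ, r sin θ) = (25.820936, -48.562118)
θ=298°: h = r sin θ − e = -48.562118 − 4 = -52.562118
θ=298°: x = r cos θ + √(L² − h²) = 25.820936 + 282.145749 = 307.966685

θ=12°: 340.7018
θ=124°: 253.2139
θ=298°: 307.9667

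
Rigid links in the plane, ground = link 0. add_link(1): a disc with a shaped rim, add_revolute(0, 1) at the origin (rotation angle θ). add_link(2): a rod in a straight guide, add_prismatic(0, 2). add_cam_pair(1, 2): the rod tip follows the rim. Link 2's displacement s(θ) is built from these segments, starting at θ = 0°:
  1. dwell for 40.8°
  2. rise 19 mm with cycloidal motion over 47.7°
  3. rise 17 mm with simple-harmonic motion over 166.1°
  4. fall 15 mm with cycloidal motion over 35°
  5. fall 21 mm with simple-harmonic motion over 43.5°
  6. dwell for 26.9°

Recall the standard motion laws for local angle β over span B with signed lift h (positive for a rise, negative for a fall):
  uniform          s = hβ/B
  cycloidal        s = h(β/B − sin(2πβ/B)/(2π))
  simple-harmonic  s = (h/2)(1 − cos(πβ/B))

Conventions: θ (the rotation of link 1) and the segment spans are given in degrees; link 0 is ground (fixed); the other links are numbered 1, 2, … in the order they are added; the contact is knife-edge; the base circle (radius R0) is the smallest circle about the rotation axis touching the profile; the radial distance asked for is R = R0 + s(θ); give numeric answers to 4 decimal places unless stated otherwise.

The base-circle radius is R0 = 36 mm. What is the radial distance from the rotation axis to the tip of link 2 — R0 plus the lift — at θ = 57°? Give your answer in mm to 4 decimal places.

segment 1 (0° to 40.8°, dwell): s unchanged at 0.0000
θ = 57° falls in segment 2 (40.8° to 88.5°, cycloidal, h = 19): β = 57 − 40.8 = 16.2°, B = 47.7°; Δs = 19·(0.3396 − sin(2π·0.3396)/(2π)) = 3.8958; s = 0.0000 + 3.8958 = 3.8958
R = R0 + s = 36 + 3.8958 = 39.8958

39.8958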